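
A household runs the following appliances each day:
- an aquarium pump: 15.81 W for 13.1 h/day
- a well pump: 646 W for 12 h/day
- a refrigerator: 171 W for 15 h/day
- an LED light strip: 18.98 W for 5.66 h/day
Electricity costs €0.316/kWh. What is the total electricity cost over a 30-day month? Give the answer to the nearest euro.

€101

aquarium pump: 15.81 W × 13.1 h × 30 d = 6,213 Wh = 6.213 kWh
well pump: 646 W × 12 h × 30 d = 232,560 Wh = 232.6 kWh
refrigerator: 171 W × 15 h × 30 d = 76,950 Wh = 76.95 kWh
LED light strip: 18.98 W × 5.66 h × 30 d = 3,223 Wh = 3.223 kWh
Total energy = 6.213 + 232.6 + 76.95 + 3.223 = 318.9 kWh
Cost = 318.9 kWh × €0.316 = €100.79 ≈ €101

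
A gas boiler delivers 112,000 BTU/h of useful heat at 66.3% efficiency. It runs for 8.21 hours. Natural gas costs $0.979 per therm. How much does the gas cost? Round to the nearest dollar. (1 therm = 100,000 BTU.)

$14

Heat delivered = 112,000 BTU/h × 8.21 h = 919,520 BTU
Gas input = 919,520 / 0.663 = 1,386,908 BTU
= 1,386,908 / 100,000 = 13.87 therm
Cost = 13.87 × $0.979/therm = $13.58 ≈ $14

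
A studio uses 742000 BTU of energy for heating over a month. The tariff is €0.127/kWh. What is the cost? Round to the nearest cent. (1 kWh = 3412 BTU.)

€27.62

742000 BTU × (0.00029308 kWh/BTU) = 217.5 kWh
Cost = 217.5 kWh × €0.127/kWh = €27.62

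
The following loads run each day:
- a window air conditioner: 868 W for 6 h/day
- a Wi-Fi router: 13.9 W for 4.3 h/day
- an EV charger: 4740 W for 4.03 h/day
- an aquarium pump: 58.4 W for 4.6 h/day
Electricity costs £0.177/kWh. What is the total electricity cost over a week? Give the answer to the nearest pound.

window air conditioner: 868 W × 6 h × 7 d = 36,456 Wh = 36.46 kWh
Wi-Fi router: 13.9 W × 4.3 h × 7 d = 418 Wh = 0.4184 kWh
EV charger: 4740 W × 4.03 h × 7 d = 133,715 Wh = 133.7 kWh
aquarium pump: 58.4 W × 4.6 h × 7 d = 1,880 Wh = 1.88 kWh
Total energy = 36.46 + 0.4184 + 133.7 + 1.88 = 172.5 kWh
Cost = 172.5 kWh × £0.177 = £30.53 ≈ £31

£31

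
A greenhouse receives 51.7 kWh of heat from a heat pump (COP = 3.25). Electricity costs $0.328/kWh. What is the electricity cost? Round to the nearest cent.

$5.22

Electrical input = 51.7 kWh / 3.25 = 15.91 kWh
Cost = 15.91 × $0.328/kWh = $5.22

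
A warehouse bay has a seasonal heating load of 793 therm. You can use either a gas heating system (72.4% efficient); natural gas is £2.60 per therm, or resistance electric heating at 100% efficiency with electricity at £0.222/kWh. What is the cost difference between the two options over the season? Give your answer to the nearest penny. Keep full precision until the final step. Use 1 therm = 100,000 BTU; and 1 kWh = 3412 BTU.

£2311.82

Heat load = 793 therm × 100,000 = 79,300,000 BTU
Gas: input = 79,300,000 / 0.724 = 109,530,387 BTU = 1,095 therm → 1,095 × £2.60 = £2,847.79
Electric: 79,300,000 BTU / 3412 = 23,240 kWh → × £0.222 = £5,159.61
Difference = |£2,847.79 − £5,159.61| = £2,311.82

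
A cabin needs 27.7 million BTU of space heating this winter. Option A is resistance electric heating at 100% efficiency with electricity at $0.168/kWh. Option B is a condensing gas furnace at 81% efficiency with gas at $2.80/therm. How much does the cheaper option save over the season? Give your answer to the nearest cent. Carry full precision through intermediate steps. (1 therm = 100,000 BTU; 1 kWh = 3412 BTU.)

Heat load = 27.7 × 10⁶ BTU = 27,700,000 BTU
Gas: input = 27,700,000 / 0.81 = 34,197,531 BTU = 342 therm → 342 × $2.80 = $957.53
Electric: 27,700,000 BTU / 3412 = 8,118 kWh → × $0.168 = $1,363.89
Difference = |$957.53 − $1,363.89| = $406.36

$406.36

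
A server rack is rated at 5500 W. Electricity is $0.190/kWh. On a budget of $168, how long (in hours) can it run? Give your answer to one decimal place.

Energy budget = $168 / $0.190 per kWh = 884.2 kWh = 884,211 Wh
Runtime = 884,211 Wh / 5500 W = 160.8 h

160.8 h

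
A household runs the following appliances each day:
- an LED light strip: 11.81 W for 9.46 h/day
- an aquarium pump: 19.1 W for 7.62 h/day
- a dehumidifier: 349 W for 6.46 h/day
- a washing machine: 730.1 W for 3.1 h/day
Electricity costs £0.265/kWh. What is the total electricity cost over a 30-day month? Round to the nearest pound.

LED light strip: 11.81 W × 9.46 h × 30 d = 3,352 Wh = 3.352 kWh
aquarium pump: 19.1 W × 7.62 h × 30 d = 4,366 Wh = 4.366 kWh
dehumidifier: 349 W × 6.46 h × 30 d = 67,636 Wh = 67.64 kWh
washing machine: 730.1 W × 3.1 h × 30 d = 67,899 Wh = 67.9 kWh
Total energy = 3.352 + 4.366 + 67.64 + 67.9 = 143.3 kWh
Cost = 143.3 kWh × £0.265 = £37.96 ≈ £38

£38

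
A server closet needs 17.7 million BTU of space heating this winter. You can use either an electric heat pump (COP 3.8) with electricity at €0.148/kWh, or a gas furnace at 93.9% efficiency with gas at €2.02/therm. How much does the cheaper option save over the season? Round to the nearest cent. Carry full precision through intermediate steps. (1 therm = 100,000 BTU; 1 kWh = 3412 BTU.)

Heat load = 17.7 × 10⁶ BTU = 17,700,000 BTU
Gas: input = 17,700,000 / 0.939 = 18,849,840 BTU = 188.5 therm → 188.5 × €2.02 = €380.77
Heat pump: 17,700,000 BTU / 3412 = 5,188 kWh heat; / 3.8 = 1,365 kWh in → × €0.148 = €202.04
Difference = |€380.77 − €202.04| = €178.72

€178.72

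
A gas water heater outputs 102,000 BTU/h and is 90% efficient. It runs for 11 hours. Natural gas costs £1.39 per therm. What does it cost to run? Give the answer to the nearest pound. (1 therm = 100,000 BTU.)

£17

Heat delivered = 102,000 BTU/h × 11 h = 1,122,000 BTU
Gas input = 1,122,000 / 0.90 = 1,246,667 BTU
= 1,246,667 / 100,000 = 12.47 therm
Cost = 12.47 × £1.39/therm = £17.33 ≈ £17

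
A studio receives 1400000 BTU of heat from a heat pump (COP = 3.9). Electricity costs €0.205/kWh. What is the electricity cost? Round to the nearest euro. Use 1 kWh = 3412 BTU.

Heat delivered = 1,400,000 BTU / 3412 = 410.3 kWh
Electrical input = 410.3 kWh / 3.9 = 105.2 kWh
Cost = 105.2 × €0.205/kWh = €21.57 ≈ €22

€22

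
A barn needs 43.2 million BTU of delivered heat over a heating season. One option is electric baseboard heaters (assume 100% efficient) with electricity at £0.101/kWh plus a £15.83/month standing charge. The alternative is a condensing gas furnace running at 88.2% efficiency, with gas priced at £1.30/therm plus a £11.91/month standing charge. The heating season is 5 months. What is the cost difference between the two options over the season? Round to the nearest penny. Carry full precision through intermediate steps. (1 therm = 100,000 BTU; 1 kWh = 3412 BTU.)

£661.65

Heat load = 43.2 × 10⁶ BTU = 43,200,000 BTU
Gas: input = 43,200,000 / 0.882 = 48,979,592 BTU = 489.8 therm → 489.8 × £1.30 = £636.73; + 5 × £11.91 standing = £696.28
Electric: 43,200,000 BTU / 3412 = 12,660 kWh → × £0.101 = £1,278.78; + 5 × £15.83 standing = £1,357.93
Difference = |£696.28 − £1,357.93| = £661.65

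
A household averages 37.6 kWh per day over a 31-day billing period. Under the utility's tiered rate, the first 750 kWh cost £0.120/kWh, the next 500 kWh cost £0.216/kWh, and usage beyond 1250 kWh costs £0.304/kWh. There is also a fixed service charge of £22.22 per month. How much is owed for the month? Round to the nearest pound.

Usage = 37.6 kWh/day × 31 days = 1165.6 kWh
First 750 kWh × £0.120 = £90.00
Next 415.6 kWh × £0.216 = £89.77
Remaining tier: 0 kWh (not reached)
Energy charge = £179.77; + service £22.22 = £201.99 ≈ £202

£202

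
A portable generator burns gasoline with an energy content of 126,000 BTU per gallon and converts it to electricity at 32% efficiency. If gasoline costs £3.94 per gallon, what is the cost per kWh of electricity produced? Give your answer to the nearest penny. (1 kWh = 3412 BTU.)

£0.33

Electrical output per gallon = 126,000 BTU × 0.32 / 3412 BTU/kWh = 11.82 kWh
Cost per kWh = £3.94 / 11.82 kWh = £0.333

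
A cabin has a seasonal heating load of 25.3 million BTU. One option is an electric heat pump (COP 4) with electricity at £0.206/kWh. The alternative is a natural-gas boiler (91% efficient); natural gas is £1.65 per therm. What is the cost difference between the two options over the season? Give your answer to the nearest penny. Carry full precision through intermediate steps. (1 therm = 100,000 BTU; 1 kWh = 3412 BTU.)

Heat load = 25.3 × 10⁶ BTU = 25,300,000 BTU
Gas: input = 25,300,000 / 0.91 = 27,802,198 BTU = 278 therm → 278 × £1.65 = £458.74
Heat pump: 25,300,000 BTU / 3412 = 7,415 kWh heat; / 4 = 1,854 kWh in → × £0.206 = £381.87
Difference = |£458.74 − £381.87| = £76.86

£76.86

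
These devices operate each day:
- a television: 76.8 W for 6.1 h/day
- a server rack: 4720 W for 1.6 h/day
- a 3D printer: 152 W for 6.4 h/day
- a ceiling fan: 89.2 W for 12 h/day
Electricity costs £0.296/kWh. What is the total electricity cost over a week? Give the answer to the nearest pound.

television: 76.8 W × 6.1 h × 7 d = 3,279 Wh = 3.279 kWh
server rack: 4720 W × 1.6 h × 7 d = 52,864 Wh = 52.86 kWh
3D printer: 152 W × 6.4 h × 7 d = 6,810 Wh = 6.81 kWh
ceiling fan: 89.2 W × 12 h × 7 d = 7,493 Wh = 7.493 kWh
Total energy = 3.279 + 52.86 + 6.81 + 7.493 = 70.45 kWh
Cost = 70.45 kWh × £0.296 = £20.85 ≈ £21

£21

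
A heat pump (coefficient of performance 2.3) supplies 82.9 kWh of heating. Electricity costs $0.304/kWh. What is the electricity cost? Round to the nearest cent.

Electrical input = 82.9 kWh / 2.3 = 36.04 kWh
Cost = 36.04 × $0.304/kWh = $10.96

$10.96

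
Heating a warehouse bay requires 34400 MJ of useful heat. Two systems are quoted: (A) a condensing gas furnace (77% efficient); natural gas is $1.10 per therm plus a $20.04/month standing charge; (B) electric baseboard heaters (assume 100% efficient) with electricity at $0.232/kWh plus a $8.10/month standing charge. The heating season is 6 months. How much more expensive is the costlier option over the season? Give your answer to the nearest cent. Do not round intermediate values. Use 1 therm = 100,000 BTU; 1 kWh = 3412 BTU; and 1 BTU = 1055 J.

$1679.65

Heat load = 34400 MJ = 34,400,000,000 J / 1055 = 32,606,635 BTU
Gas: input = 32,606,635 / 0.77 = 42,346,279 BTU = 423.5 therm → 423.5 × $1.10 = $465.81; + 6 × $20.04 standing = $586.05
Electric: 32,606,635 BTU / 3412 = 9,556 kWh → × $0.232 = $2,217.10; + 6 × $8.10 standing = $2,265.70
Difference = |$586.05 − $2,265.70| = $1,679.65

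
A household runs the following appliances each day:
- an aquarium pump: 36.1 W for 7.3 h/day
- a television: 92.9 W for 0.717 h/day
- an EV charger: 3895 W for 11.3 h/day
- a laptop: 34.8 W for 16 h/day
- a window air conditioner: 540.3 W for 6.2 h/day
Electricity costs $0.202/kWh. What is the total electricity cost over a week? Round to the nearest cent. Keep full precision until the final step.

$68.23

aquarium pump: 36.1 W × 7.3 h × 7 d = 1,845 Wh = 1.845 kWh
television: 92.9 W × 0.717 h × 7 d = 466 Wh = 0.4663 kWh
EV charger: 3895 W × 11.3 h × 7 d = 308,094 Wh = 308.1 kWh
laptop: 34.8 W × 16 h × 7 d = 3,898 Wh = 3.898 kWh
window air conditioner: 540.3 W × 6.2 h × 7 d = 23,449 Wh = 23.45 kWh
Total energy = 1.845 + 0.4663 + 308.1 + 3.898 + 23.45 = 337.8 kWh
Cost = 337.8 kWh × $0.202 = $68.23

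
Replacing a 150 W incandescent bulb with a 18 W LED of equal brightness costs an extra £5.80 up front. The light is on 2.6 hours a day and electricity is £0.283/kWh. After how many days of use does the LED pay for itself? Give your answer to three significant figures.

59.7 days

Power saved = 150 − 18 = 132 W
Daily energy saved = 132 W × 2.6 h = 343.2 Wh = 0.3432 kWh
Daily savings = 0.3432 × £0.283 = £0.0971
Payback = £5.80 / £0.0971 per day = 59.72 days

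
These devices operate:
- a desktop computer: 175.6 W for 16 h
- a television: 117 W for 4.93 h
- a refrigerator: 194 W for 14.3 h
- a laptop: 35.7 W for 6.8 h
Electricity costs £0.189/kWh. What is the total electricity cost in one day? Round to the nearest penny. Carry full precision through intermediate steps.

desktop computer: 175.6 W × 16 h = 2,810 Wh = 2.81 kWh
television: 117 W × 4.93 h = 577 Wh = 0.5768 kWh
refrigerator: 194 W × 14.3 h = 2,774 Wh = 2.774 kWh
laptop: 35.7 W × 6.8 h = 243 Wh = 0.2428 kWh
Total energy = 2.81 + 0.5768 + 2.774 + 0.2428 = 6.403 kWh
Cost = 6.403 kWh × £0.189 = £1.21

£1.21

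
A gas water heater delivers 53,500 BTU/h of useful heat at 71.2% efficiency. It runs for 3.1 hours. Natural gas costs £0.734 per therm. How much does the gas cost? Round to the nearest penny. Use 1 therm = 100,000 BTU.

£1.71

Heat delivered = 53,500 BTU/h × 3.1 h = 165,850 BTU
Gas input = 165,850 / 0.712 = 232,935 BTU
= 232,935 / 100,000 = 2.329 therm
Cost = 2.329 × £0.734/therm = £1.71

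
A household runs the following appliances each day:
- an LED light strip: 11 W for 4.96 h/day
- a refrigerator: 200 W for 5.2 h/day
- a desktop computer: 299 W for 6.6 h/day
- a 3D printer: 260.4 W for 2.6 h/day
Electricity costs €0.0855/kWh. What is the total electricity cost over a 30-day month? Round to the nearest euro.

€10

LED light strip: 11 W × 4.96 h × 30 d = 1,637 Wh = 1.637 kWh
refrigerator: 200 W × 5.2 h × 30 d = 31,200 Wh = 31.2 kWh
desktop computer: 299 W × 6.6 h × 30 d = 59,202 Wh = 59.2 kWh
3D printer: 260.4 W × 2.6 h × 30 d = 20,311 Wh = 20.31 kWh
Total energy = 1.637 + 31.2 + 59.2 + 20.31 = 112.3 kWh
Cost = 112.3 kWh × €0.0855 = €9.61 ≈ €10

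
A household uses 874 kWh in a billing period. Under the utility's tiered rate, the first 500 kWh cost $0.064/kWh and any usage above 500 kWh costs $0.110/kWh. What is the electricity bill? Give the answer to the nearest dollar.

$73

First 500 kWh × $0.064 = $32.00
Remaining 374 kWh × $0.110 = $41.14
Total = $73.14 ≈ $73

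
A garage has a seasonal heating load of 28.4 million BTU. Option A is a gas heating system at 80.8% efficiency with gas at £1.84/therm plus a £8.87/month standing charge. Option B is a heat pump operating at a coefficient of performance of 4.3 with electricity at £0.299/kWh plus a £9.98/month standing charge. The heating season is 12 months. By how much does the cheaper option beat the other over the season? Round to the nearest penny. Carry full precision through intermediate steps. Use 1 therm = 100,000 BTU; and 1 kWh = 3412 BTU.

£54.63

Heat load = 28.4 × 10⁶ BTU = 28,400,000 BTU
Gas: input = 28,400,000 / 0.808 = 35,148,515 BTU = 351.5 therm → 351.5 × £1.84 = £646.73; + 12 × £8.87 standing = £753.17
Heat pump: 28,400,000 BTU / 3412 = 8,324 kWh heat; / 4.3 = 1,936 kWh in → × £0.299 = £578.78; + 12 × £9.98 standing = £698.54
Difference = |£753.17 − £698.54| = £54.63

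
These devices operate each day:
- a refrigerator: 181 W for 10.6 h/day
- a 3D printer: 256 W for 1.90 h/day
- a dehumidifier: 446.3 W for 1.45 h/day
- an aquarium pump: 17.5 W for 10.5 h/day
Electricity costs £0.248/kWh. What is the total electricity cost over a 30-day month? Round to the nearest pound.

refrigerator: 181 W × 10.6 h × 30 d = 57,558 Wh = 57.56 kWh
3D printer: 256 W × 1.90 h × 30 d = 14,592 Wh = 14.59 kWh
dehumidifier: 446.3 W × 1.45 h × 30 d = 19,414 Wh = 19.41 kWh
aquarium pump: 17.5 W × 10.5 h × 30 d = 5,512 Wh = 5.513 kWh
Total energy = 57.56 + 14.59 + 19.41 + 5.513 = 97.08 kWh
Cost = 97.08 kWh × £0.248 = £24.07 ≈ £24

£24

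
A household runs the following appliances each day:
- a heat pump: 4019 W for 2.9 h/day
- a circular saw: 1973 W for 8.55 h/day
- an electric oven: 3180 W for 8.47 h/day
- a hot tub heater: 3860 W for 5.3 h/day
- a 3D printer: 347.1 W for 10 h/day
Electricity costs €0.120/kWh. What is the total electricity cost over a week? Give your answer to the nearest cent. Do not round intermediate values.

heat pump: 4019 W × 2.9 h × 7 d = 81,586 Wh = 81.59 kWh
circular saw: 1973 W × 8.55 h × 7 d = 118,084 Wh = 118.1 kWh
electric oven: 3180 W × 8.47 h × 7 d = 188,542 Wh = 188.5 kWh
hot tub heater: 3860 W × 5.3 h × 7 d = 143,206 Wh = 143.2 kWh
3D printer: 347.1 W × 10 h × 7 d = 24,297 Wh = 24.3 kWh
Total energy = 81.59 + 118.1 + 188.5 + 143.2 + 24.3 = 555.7 kWh
Cost = 555.7 kWh × €0.120 = €66.69

€66.69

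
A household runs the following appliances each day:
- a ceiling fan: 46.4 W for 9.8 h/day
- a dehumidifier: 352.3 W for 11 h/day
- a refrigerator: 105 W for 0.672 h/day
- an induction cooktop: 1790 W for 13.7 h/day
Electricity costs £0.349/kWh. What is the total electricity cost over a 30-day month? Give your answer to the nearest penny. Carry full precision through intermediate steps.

£302.83

ceiling fan: 46.4 W × 9.8 h × 30 d = 13,642 Wh = 13.64 kWh
dehumidifier: 352.3 W × 11 h × 30 d = 116,259 Wh = 116.3 kWh
refrigerator: 105 W × 0.672 h × 30 d = 2,117 Wh = 2.117 kWh
induction cooktop: 1790 W × 13.7 h × 30 d = 735,690 Wh = 735.7 kWh
Total energy = 13.64 + 116.3 + 2.117 + 735.7 = 867.7 kWh
Cost = 867.7 kWh × £0.349 = £302.83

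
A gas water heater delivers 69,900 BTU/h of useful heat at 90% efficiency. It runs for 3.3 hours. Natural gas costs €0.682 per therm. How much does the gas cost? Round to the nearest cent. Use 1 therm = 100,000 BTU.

Heat delivered = 69,900 BTU/h × 3.3 h = 230,670 BTU
Gas input = 230,670 / 0.90 = 256,300 BTU
= 256,300 / 100,000 = 2.563 therm
Cost = 2.563 × €0.682/therm = €1.75

€1.75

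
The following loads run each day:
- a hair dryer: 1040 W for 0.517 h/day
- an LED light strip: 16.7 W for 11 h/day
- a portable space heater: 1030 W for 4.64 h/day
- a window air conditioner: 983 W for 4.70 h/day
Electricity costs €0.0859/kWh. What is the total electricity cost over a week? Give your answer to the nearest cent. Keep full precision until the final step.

€6.09

hair dryer: 1040 W × 0.517 h × 7 d = 3,764 Wh = 3.764 kWh
LED light strip: 16.7 W × 11 h × 7 d = 1,286 Wh = 1.286 kWh
portable space heater: 1030 W × 4.64 h × 7 d = 33,454 Wh = 33.45 kWh
window air conditioner: 983 W × 4.70 h × 7 d = 32,341 Wh = 32.34 kWh
Total energy = 3.764 + 1.286 + 33.45 + 32.34 = 70.84 kWh
Cost = 70.84 kWh × €0.0859 = €6.09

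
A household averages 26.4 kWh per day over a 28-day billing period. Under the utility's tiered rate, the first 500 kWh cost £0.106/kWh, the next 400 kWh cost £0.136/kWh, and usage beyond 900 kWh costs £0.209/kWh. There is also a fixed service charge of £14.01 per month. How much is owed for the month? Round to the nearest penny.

£99.54

Usage = 26.4 kWh/day × 28 days = 739.2 kWh
First 500 kWh × £0.106 = £53.00
Next 239.2 kWh × £0.136 = £32.53
Remaining tier: 0 kWh (not reached)
Energy charge = £85.53; + service £14.01 = £99.54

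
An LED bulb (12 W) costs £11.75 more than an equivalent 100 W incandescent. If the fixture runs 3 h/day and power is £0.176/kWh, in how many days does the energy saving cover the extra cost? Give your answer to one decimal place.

252.9 days

Power saved = 100 − 12 = 88 W
Daily energy saved = 88 W × 3 h = 264 Wh = 0.264 kWh
Daily savings = 0.264 × £0.176 = £0.0465
Payback = £11.75 / £0.0465 per day = 252.9 days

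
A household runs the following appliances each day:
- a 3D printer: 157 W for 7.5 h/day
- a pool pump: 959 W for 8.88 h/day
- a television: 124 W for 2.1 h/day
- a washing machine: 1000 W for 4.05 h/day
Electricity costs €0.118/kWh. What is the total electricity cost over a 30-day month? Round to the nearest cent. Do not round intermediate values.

€49.57

3D printer: 157 W × 7.5 h × 30 d = 35,325 Wh = 35.33 kWh
pool pump: 959 W × 8.88 h × 30 d = 255,478 Wh = 255.5 kWh
television: 124 W × 2.1 h × 30 d = 7,812 Wh = 7.812 kWh
washing machine: 1000 W × 4.05 h × 30 d = 121,500 Wh = 121.5 kWh
Total energy = 35.33 + 255.5 + 7.812 + 121.5 = 420.1 kWh
Cost = 420.1 kWh × €0.118 = €49.57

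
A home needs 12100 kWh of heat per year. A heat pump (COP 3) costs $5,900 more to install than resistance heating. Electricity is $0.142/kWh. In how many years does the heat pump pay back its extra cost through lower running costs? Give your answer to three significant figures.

5.15 years

Resistance: 12100 kWh × $0.142 = $1,718.20/yr
Heat pump: 12100 / 3 = 4033 kWh in → × $0.142 = $572.73/yr
Annual savings = $1,145.47
Payback = $5,900 / $1,145.47 = 5.15 years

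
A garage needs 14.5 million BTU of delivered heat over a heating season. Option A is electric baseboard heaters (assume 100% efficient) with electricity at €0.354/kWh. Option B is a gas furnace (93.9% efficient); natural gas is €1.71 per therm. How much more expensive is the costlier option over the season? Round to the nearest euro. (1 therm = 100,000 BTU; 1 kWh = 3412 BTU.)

€1240

Heat load = 14.5 × 10⁶ BTU = 14,500,000 BTU
Gas: input = 14,500,000 / 0.939 = 15,441,960 BTU = 154.4 therm → 154.4 × €1.71 = €264.06
Electric: 14,500,000 BTU / 3412 = 4,250 kWh → × €0.354 = €1,504.40
Difference = |€264.06 − €1,504.40| = €1,240.34 ≈ €1240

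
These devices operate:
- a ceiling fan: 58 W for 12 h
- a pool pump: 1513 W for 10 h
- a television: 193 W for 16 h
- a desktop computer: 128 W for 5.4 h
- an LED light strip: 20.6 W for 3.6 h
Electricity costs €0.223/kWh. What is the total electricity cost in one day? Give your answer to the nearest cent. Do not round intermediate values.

ceiling fan: 58 W × 12 h = 696 Wh = 0.696 kWh
pool pump: 1513 W × 10 h = 15,130 Wh = 15.13 kWh
television: 193 W × 16 h = 3,088 Wh = 3.088 kWh
desktop computer: 128 W × 5.4 h = 691 Wh = 0.6912 kWh
LED light strip: 20.6 W × 3.6 h = 74 Wh = 0.07416 kWh
Total energy = 0.696 + 15.13 + 3.088 + 0.6912 + 0.07416 = 19.68 kWh
Cost = 19.68 kWh × €0.223 = €4.39

€4.39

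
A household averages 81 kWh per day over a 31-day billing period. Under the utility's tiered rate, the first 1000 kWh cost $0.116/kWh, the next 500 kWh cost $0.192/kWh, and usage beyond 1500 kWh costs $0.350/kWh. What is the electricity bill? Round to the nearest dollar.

$566

Usage = 81 kWh/day × 31 days = 2511 kWh
First 1000 kWh × $0.116 = $116.00
Next 500 kWh × $0.192 = $96.00
Remaining 1011 kWh × $0.350 = $353.85
Total = $565.85 ≈ $566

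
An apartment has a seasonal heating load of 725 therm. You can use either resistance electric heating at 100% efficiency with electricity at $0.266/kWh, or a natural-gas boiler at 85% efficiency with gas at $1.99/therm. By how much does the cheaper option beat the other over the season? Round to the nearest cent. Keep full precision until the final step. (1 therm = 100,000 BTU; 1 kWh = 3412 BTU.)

$3954.76

Heat load = 725 therm × 100,000 = 72,500,000 BTU
Gas: input = 72,500,000 / 0.85 = 85,294,118 BTU = 852.9 therm → 852.9 × $1.99 = $1,697.35
Electric: 72,500,000 BTU / 3412 = 21,250 kWh → × $0.266 = $5,652.11
Difference = |$1,697.35 − $5,652.11| = $3,954.76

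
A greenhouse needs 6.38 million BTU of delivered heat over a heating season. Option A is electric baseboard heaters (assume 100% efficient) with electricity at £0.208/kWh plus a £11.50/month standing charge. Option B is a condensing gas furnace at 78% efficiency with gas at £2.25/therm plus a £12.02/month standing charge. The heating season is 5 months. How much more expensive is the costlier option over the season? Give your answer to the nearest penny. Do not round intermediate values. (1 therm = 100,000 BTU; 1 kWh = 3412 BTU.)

£202.29

Heat load = 6.38 × 10⁶ BTU = 6,380,000 BTU
Gas: input = 6,380,000 / 0.78 = 8,179,487 BTU = 81.79 therm → 81.79 × £2.25 = £184.04; + 5 × £12.02 standing = £244.14
Electric: 6,380,000 BTU / 3412 = 1,870 kWh → × £0.208 = £388.93; + 5 × £11.50 standing = £446.43
Difference = |£244.14 − £446.43| = £202.29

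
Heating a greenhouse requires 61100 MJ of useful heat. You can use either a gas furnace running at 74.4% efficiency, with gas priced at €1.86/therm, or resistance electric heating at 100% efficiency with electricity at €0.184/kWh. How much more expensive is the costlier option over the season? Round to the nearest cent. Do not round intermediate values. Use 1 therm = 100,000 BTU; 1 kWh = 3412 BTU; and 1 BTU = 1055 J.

€1675.32

Heat load = 61100 MJ = 61,100,000,000 J / 1055 = 57,914,692 BTU
Gas: input = 57,914,692 / 0.744 = 77,842,328 BTU = 778.4 therm → 778.4 × €1.86 = €1,447.87
Electric: 57,914,692 BTU / 3412 = 16,970 kWh → × €0.184 = €3,123.18
Difference = |€1,447.87 − €3,123.18| = €1,675.32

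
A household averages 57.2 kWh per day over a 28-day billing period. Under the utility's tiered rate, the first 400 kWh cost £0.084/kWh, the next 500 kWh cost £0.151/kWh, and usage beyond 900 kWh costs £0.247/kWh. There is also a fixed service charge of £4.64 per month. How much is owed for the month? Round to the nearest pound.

£287

Usage = 57.2 kWh/day × 28 days = 1601.6 kWh
First 400 kWh × £0.084 = £33.60
Next 500 kWh × £0.151 = £75.50
Remaining 701.6 kWh × £0.247 = £173.30
Energy charge = £282.40; + service £4.64 = £287.04 ≈ £287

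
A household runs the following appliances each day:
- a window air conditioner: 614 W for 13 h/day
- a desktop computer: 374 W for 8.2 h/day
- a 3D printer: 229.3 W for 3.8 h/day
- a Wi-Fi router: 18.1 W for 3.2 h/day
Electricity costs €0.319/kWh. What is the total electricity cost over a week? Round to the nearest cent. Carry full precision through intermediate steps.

€26.75

window air conditioner: 614 W × 13 h × 7 d = 55,874 Wh = 55.87 kWh
desktop computer: 374 W × 8.2 h × 7 d = 21,468 Wh = 21.47 kWh
3D printer: 229.3 W × 3.8 h × 7 d = 6,099 Wh = 6.099 kWh
Wi-Fi router: 18.1 W × 3.2 h × 7 d = 405 Wh = 0.4054 kWh
Total energy = 55.87 + 21.47 + 6.099 + 0.4054 = 83.85 kWh
Cost = 83.85 kWh × €0.319 = €26.75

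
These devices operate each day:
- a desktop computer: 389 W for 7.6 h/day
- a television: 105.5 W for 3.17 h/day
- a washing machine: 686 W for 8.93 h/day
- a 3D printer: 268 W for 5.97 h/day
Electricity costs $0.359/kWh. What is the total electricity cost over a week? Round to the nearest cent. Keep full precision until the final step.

$27.69

desktop computer: 389 W × 7.6 h × 7 d = 20,695 Wh = 20.69 kWh
television: 105.5 W × 3.17 h × 7 d = 2,341 Wh = 2.341 kWh
washing machine: 686 W × 8.93 h × 7 d = 42,882 Wh = 42.88 kWh
3D printer: 268 W × 5.97 h × 7 d = 11,200 Wh = 11.2 kWh
Total energy = 20.69 + 2.341 + 42.88 + 11.2 = 77.12 kWh
Cost = 77.12 kWh × $0.359 = $27.69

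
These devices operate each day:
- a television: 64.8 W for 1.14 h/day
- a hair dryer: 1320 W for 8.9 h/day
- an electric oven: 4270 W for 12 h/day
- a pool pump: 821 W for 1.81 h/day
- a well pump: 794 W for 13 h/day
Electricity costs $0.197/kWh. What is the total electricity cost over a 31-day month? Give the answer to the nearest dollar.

$457

television: 64.8 W × 1.14 h × 31 d = 2,290 Wh = 2.29 kWh
hair dryer: 1320 W × 8.9 h × 31 d = 364,188 Wh = 364.2 kWh
electric oven: 4270 W × 12 h × 31 d = 1,588,440 Wh = 1,588 kWh
pool pump: 821 W × 1.81 h × 31 d = 46,066 Wh = 46.07 kWh
well pump: 794 W × 13 h × 31 d = 319,982 Wh = 320 kWh
Total energy = 2.29 + 364.2 + 1,588 + 46.07 + 320 = 2,321 kWh
Cost = 2,321 kWh × $0.197 = $457.23 ≈ $457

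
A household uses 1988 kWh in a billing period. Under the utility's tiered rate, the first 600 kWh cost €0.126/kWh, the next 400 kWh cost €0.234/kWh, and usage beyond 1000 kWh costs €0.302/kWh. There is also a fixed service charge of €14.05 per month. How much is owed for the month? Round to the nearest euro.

€482

First 600 kWh × €0.126 = €75.60
Next 400 kWh × €0.234 = €93.60
Remaining 988 kWh × €0.302 = €298.38
Energy charge = €467.58; + service €14.05 = €481.63 ≈ €482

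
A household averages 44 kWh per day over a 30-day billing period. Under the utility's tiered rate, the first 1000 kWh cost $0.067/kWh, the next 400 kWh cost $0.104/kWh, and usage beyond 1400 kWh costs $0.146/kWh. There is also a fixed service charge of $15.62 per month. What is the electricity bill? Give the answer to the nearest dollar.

$116

Usage = 44 kWh/day × 30 days = 1320 kWh
First 1000 kWh × $0.067 = $67.00
Next 320 kWh × $0.104 = $33.28
Remaining tier: 0 kWh (not reached)
Energy charge = $100.28; + service $15.62 = $115.90 ≈ $116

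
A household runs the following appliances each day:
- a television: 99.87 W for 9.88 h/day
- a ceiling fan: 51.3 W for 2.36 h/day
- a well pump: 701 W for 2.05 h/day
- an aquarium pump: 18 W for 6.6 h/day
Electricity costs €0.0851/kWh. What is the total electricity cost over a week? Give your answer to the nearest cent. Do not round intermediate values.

€1.59

television: 99.87 W × 9.88 h × 7 d = 6,907 Wh = 6.907 kWh
ceiling fan: 51.3 W × 2.36 h × 7 d = 847 Wh = 0.8475 kWh
well pump: 701 W × 2.05 h × 7 d = 10,059 Wh = 10.06 kWh
aquarium pump: 18 W × 6.6 h × 7 d = 832 Wh = 0.8316 kWh
Total energy = 6.907 + 0.8475 + 10.06 + 0.8316 = 18.65 kWh
Cost = 18.65 kWh × €0.0851 = €1.59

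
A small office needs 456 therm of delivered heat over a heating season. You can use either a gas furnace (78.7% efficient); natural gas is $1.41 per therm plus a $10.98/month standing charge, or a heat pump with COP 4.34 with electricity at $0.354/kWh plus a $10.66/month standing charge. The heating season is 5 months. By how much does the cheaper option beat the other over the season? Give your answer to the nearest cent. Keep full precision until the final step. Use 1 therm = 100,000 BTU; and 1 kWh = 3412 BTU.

Heat load = 456 therm × 100,000 = 45,600,000 BTU
Gas: input = 45,600,000 / 0.787 = 57,941,550 BTU = 579.4 therm → 579.4 × $1.41 = $816.98; + 5 × $10.98 standing = $871.88
Heat pump: 45,600,000 BTU / 3412 = 13,360 kWh heat; / 4.34 = 3,079 kWh in → × $0.354 = $1,090.11; + 5 × $10.66 standing = $1,143.41
Difference = |$871.88 − $1,143.41| = $271.53

$271.53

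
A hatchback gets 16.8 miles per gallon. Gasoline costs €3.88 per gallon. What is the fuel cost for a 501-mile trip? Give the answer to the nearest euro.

€116

Fuel = 501 mi / 16.8 mpg = 29.82 gal
Cost = 29.82 gal × €3.88/gal = €115.71 ≈ €116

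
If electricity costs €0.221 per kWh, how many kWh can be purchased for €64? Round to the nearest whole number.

290 kWh

€64 / €0.221 per kWh = 289.6 kWh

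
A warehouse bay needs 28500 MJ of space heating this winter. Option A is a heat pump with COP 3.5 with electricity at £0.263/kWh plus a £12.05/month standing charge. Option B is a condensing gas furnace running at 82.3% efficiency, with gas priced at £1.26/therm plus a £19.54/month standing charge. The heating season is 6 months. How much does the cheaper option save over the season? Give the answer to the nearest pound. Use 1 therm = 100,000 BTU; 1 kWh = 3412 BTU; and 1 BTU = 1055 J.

Heat load = 28500 MJ = 28,500,000,000 J / 1055 = 27,014,218 BTU
Gas: input = 27,014,218 / 0.823 = 32,824,080 BTU = 328.2 therm → 328.2 × £1.26 = £413.58; + 6 × £19.54 standing = £530.82
Heat pump: 27,014,218 BTU / 3412 = 7,917 kWh heat; / 3.5 = 2,262 kWh in → × £0.263 = £594.94; + 6 × £12.05 standing = £667.24
Difference = |£530.82 − £667.24| = £136.41 ≈ £136

£136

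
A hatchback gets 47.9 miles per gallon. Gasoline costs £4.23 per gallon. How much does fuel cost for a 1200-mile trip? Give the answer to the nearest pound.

£106

Fuel = 1200 mi / 47.9 mpg = 25.05 gal
Cost = 25.05 gal × £4.23/gal = £105.97 ≈ £106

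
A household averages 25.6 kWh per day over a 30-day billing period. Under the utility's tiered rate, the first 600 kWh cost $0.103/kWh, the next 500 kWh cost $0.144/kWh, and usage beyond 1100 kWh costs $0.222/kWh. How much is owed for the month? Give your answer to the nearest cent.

$85.99

Usage = 25.6 kWh/day × 30 days = 768 kWh
First 600 kWh × $0.103 = $61.80
Next 168 kWh × $0.144 = $24.19
Remaining tier: 0 kWh (not reached)
Total = $85.99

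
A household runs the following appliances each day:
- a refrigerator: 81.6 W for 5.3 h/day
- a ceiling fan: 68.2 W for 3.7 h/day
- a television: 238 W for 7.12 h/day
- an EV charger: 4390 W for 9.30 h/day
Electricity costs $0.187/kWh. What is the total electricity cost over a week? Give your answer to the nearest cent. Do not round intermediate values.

$56.56

refrigerator: 81.6 W × 5.3 h × 7 d = 3,027 Wh = 3.027 kWh
ceiling fan: 68.2 W × 3.7 h × 7 d = 1,766 Wh = 1.766 kWh
television: 238 W × 7.12 h × 7 d = 11,862 Wh = 11.86 kWh
EV charger: 4390 W × 9.30 h × 7 d = 285,789 Wh = 285.8 kWh
Total energy = 3.027 + 1.766 + 11.86 + 285.8 = 302.4 kWh
Cost = 302.4 kWh × $0.187 = $56.56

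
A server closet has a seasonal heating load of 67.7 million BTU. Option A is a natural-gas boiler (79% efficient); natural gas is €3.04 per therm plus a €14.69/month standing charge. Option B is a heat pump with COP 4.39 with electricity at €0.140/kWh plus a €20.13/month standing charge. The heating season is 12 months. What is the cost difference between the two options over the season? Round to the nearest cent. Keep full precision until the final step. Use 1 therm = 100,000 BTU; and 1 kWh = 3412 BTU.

Heat load = 67.7 × 10⁶ BTU = 67,700,000 BTU
Gas: input = 67,700,000 / 0.79 = 85,696,203 BTU = 857 therm → 857 × €3.04 = €2,605.16; + 12 × €14.69 standing = €2,781.44
Heat pump: 67,700,000 BTU / 3412 = 19,840 kWh heat; / 4.39 = 4,520 kWh in → × €0.140 = €632.77; + 12 × €20.13 standing = €874.33
Difference = |€2,781.44 − €874.33| = €1,907.12

€1907.12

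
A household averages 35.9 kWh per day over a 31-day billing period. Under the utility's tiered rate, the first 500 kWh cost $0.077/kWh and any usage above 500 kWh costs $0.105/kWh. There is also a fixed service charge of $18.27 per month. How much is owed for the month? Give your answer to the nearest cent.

$121.12

Usage = 35.9 kWh/day × 31 days = 1112.9 kWh
First 500 kWh × $0.077 = $38.50
Remaining 612.9 kWh × $0.105 = $64.35
Energy charge = $102.85; + service $18.27 = $121.12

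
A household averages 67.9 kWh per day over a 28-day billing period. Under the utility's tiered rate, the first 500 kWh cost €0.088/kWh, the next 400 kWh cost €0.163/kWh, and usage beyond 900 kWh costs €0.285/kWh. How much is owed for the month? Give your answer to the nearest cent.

Usage = 67.9 kWh/day × 28 days = 1901.2 kWh
First 500 kWh × €0.088 = €44.00
Next 400 kWh × €0.163 = €65.20
Remaining 1001.2 kWh × €0.285 = €285.34
Total = €394.54

€394.54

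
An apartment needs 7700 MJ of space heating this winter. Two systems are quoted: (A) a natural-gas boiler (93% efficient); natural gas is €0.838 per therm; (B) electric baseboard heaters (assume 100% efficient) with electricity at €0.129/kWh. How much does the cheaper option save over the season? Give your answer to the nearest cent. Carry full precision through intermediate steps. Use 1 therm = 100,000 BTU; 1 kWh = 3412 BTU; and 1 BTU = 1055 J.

Heat load = 7700 MJ = 7,700,000,000 J / 1055 = 7,298,578 BTU
Gas: input = 7,298,578 / 0.93 = 7,847,934 BTU = 78.48 therm → 78.48 × €0.838 = €65.77
Electric: 7,298,578 BTU / 3412 = 2,139 kWh → × €0.129 = €275.94
Difference = |€65.77 − €275.94| = €210.18

€210.18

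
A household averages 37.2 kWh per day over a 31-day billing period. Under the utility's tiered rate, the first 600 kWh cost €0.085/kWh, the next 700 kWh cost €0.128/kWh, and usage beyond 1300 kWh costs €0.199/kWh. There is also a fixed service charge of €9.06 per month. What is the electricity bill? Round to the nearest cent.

€130.87

Usage = 37.2 kWh/day × 31 days = 1153.2 kWh
First 600 kWh × €0.085 = €51.00
Next 553.2 kWh × €0.128 = €70.81
Remaining tier: 0 kWh (not reached)
Energy charge = €121.81; + service €9.06 = €130.87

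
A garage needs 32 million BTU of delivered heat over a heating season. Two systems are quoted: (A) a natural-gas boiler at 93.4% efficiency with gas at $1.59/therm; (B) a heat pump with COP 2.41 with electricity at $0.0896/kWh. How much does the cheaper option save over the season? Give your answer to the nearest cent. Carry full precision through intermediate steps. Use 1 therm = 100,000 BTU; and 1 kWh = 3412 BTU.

Heat load = 32 × 10⁶ BTU = 32,000,000 BTU
Gas: input = 32,000,000 / 0.934 = 34,261,242 BTU = 342.6 therm → 342.6 × $1.59 = $544.75
Heat pump: 32,000,000 BTU / 3412 = 9,379 kWh heat; / 2.41 = 3,892 kWh in → × $0.0896 = $348.68
Difference = |$544.75 − $348.68| = $196.07

$196.07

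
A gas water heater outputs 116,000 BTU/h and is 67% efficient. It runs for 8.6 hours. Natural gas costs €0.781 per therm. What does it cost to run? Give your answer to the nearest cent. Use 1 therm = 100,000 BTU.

€11.63

Heat delivered = 116,000 BTU/h × 8.6 h = 997,600 BTU
Gas input = 997,600 / 0.67 = 1,488,955 BTU
= 1,488,955 / 100,000 = 14.89 therm
Cost = 14.89 × €0.781/therm = €11.63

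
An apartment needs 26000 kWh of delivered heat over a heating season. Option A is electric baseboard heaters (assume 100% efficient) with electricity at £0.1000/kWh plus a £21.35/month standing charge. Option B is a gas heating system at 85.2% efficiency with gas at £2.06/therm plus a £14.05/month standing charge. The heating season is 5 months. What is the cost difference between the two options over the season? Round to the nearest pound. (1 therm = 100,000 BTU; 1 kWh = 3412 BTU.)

Heat load = 26000 kWh × 3412 = 88,712,000 BTU
Gas: input = 88,712,000 / 0.852 = 104,122,066 BTU = 1,041 therm → 1,041 × £2.06 = £2,144.91; + 5 × £14.05 standing = £2,215.16
Electric: 88,712,000 BTU / 3412 = 26,000 kWh → × £0.1000 = £2,600.00; + 5 × £21.35 standing = £2,706.75
Difference = |£2,215.16 − £2,706.75| = £491.59 ≈ £492

£492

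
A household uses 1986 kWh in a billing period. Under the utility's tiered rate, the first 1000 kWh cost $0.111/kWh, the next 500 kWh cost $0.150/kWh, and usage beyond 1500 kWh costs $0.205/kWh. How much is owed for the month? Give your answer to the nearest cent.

$285.63

First 1000 kWh × $0.111 = $111.00
Next 500 kWh × $0.150 = $75.00
Remaining 486 kWh × $0.205 = $99.63
Total = $285.63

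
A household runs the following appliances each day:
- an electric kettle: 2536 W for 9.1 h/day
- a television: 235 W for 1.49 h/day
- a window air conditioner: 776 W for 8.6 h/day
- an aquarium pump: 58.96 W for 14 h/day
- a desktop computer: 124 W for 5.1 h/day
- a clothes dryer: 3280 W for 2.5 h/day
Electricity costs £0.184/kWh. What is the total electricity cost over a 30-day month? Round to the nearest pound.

electric kettle: 2536 W × 9.1 h × 30 d = 692,328 Wh = 692.3 kWh
television: 235 W × 1.49 h × 30 d = 10,504 Wh = 10.5 kWh
window air conditioner: 776 W × 8.6 h × 30 d = 200,208 Wh = 200.2 kWh
aquarium pump: 58.96 W × 14 h × 30 d = 24,763 Wh = 24.76 kWh
desktop computer: 124 W × 5.1 h × 30 d = 18,972 Wh = 18.97 kWh
clothes dryer: 3280 W × 2.5 h × 30 d = 246,000 Wh = 246 kWh
Total energy = 692.3 + 10.5 + 200.2 + 24.76 + 18.97 + 246 = 1,193 kWh
Cost = 1,193 kWh × £0.184 = £219.47 ≈ £219

£219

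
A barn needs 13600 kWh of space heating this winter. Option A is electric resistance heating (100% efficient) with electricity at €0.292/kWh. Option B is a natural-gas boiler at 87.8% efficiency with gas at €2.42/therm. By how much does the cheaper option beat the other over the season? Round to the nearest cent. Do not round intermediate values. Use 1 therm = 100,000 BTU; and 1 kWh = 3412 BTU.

€2692.21

Heat load = 13600 kWh × 3412 = 46,403,200 BTU
Gas: input = 46,403,200 / 0.878 = 52,851,025 BTU = 528.5 therm → 528.5 × €2.42 = €1,278.99
Electric: 46,403,200 BTU / 3412 = 13,600 kWh → × €0.292 = €3,971.20
Difference = |€1,278.99 − €3,971.20| = €2,692.21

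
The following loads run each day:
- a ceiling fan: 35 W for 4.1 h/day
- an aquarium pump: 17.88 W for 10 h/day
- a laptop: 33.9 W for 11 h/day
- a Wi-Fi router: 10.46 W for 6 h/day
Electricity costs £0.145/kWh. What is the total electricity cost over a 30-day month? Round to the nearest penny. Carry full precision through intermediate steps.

ceiling fan: 35 W × 4.1 h × 30 d = 4,305 Wh = 4.305 kWh
aquarium pump: 17.88 W × 10 h × 30 d = 5,364 Wh = 5.364 kWh
laptop: 33.9 W × 11 h × 30 d = 11,187 Wh = 11.19 kWh
Wi-Fi router: 10.46 W × 6 h × 30 d = 1,883 Wh = 1.883 kWh
Total energy = 4.305 + 5.364 + 11.19 + 1.883 = 22.74 kWh
Cost = 22.74 kWh × £0.145 = £3.30

£3.30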